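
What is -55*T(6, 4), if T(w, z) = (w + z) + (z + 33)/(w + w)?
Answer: -8635/12 ≈ -719.58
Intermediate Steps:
T(w, z) = w + z + (33 + z)/(2*w) (T(w, z) = (w + z) + (33 + z)/((2*w)) = (w + z) + (33 + z)*(1/(2*w)) = (w + z) + (33 + z)/(2*w) = w + z + (33 + z)/(2*w))
-55*T(6, 4) = -55*(33 + 4 + 2*6*(6 + 4))/(2*6) = -55*(33 + 4 + 2*6*10)/(2*6) = -55*(33 + 4 + 120)/(2*6) = -55*157/(2*6) = -55*157/12 = -8635/12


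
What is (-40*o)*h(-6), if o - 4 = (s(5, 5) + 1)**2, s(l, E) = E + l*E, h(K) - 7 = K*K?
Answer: -1659800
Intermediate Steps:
h(K) = 7 + K**2 (h(K) = 7 + K*K = 7 + K**2)
s(l, E) = E + E*l
o = 965 (o = 4 + (5*(1 + 5) + 1)**2 = 4 + (5*6 + 1)**2 = 4 + (30 + 1)**2 = 4 + 31**2 = 4 + 961 = 965)
(-40*o)*h(-6) = (-40*965)*(7 + (-6)**2) = -38600*(7 + 36) = -38600*43 = -1659800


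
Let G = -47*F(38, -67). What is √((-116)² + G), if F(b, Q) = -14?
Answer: √14114 ≈ 118.80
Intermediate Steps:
G = 658 (G = -47*(-14) = 658)
√((-116)² + G) = √((-116)² + 658) = √(13456 + 658) = √14114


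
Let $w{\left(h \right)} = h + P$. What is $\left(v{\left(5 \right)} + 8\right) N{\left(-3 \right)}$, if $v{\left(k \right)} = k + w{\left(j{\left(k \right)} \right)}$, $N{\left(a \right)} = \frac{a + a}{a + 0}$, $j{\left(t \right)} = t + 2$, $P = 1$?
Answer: $42$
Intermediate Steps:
$j{\left(t \right)} = 2 + t$
$w{\left(h \right)} = 1 + h$ ($w{\left(h \right)} = h + 1 = 1 + h$)
$N{\left(a \right)} = 2$ ($N{\left(a \right)} = \frac{2 a}{a} = 2$)
$v{\left(k \right)} = 3 + 2 k$ ($v{\left(k \right)} = k + \left(1 + \left(2 + k\right)\right) = k + \left(3 + k\right) = 3 + 2 k$)
$\left(v{\left(5 \right)} + 8\right) N{\left(-3 \right)} = \left(\left(3 + 2 \cdot 5\right) + 8\right) 2 = \left(\left(3 + 10\right) + 8\right) 2 = \left(13 + 8\right) 2 = 21 \cdot 2 = 42$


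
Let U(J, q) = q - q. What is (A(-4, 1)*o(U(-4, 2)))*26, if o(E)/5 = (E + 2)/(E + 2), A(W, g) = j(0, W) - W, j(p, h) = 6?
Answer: 1300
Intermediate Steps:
U(J, q) = 0
A(W, g) = 6 - W
o(E) = 5 (o(E) = 5*((E + 2)/(E + 2)) = 5*((2 + E)/(2 + E)) = 5*1 = 5)
(A(-4, 1)*o(U(-4, 2)))*26 = ((6 - 1*(-4))*5)*26 = ((6 + 4)*5)*26 = (10*5)*26 = 50*26 = 1300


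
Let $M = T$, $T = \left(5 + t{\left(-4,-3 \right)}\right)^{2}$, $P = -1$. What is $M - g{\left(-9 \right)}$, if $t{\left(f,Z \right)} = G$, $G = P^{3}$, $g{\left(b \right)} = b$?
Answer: $25$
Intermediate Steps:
$G = -1$ ($G = \left(-1\right)^{3} = -1$)
$t{\left(f,Z \right)} = -1$
$T = 16$ ($T = \left(5 - 1\right)^{2} = 4^{2} = 16$)
$M = 16$
$M - g{\left(-9 \right)} = 16 - -9 = 16 + 9 = 25$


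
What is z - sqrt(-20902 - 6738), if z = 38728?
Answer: 38728 - 2*I*sqrt(6910) ≈ 38728.0 - 166.25*I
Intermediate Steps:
z - sqrt(-20902 - 6738) = 38728 - sqrt(-20902 - 6738) = 38728 - sqrt(-27640) = 38728 - 2*I*sqrt(6910)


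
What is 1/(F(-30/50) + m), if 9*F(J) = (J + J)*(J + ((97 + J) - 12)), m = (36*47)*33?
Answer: 75/4186862 ≈ 1.7913e-5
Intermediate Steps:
m = 55836 (m = 1692*33 = 55836)
F(J) = 2*J*(85 + 2*J)/9 (F(J) = ((J + J)*(J + ((97 + J) - 12)))/9 = ((2*J)*(J + (85 + J)))/9 = ((2*J)*(85 + 2*J))/9 = (2*J*(85 + 2*J))/9 = 2*J*(85 + 2*J)/9)
1/(F(-30/50) + m) = 1/(2*(-30/50)*(85 + 2*(-30/50))/9 + 55836) = 1/(2*(-30*1/50)*(85 + 2*(-30*1/50))/9 + 55836) = 1/((2/9)*(-3/5)*(85 + 2*(-3/5)) + 55836) = 1/((2/9)*(-3/5)*(85 - 6/5) + 55836) = 1/((2/9)*(-3/5)*(419/5) + 55836) = 1/(-838/75 + 55836) = 1/(4186862/75) = 75/4186862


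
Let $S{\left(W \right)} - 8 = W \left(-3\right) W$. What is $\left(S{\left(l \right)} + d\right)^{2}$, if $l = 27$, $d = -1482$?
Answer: $13402921$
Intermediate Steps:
$S{\left(W \right)} = 8 - 3 W^{2}$ ($S{\left(W \right)} = 8 + W \left(-3\right) W = 8 + - 3 W W = 8 - 3 W^{2}$)
$\left(S{\left(l \right)} + d\right)^{2} = \left(\left(8 - 3 \cdot 27^{2}\right) - 1482\right)^{2} = \left(\left(8 - 2187\right) - 1482\right)^{2} = \left(-2179 - 1482\right)^{2} = \left(-3661\right)^{2} = 13402921$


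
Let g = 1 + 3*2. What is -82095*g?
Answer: -574665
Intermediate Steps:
g = 7 (g = 1 + 6 = 7)
-82095*g = -82095*7 = -574665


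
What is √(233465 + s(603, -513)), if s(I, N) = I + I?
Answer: √234671 ≈ 484.43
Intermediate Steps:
s(I, N) = 2*I
√(233465 + s(603, -513)) = √(233465 + 2*603) = √(233465 + 1206) = √234671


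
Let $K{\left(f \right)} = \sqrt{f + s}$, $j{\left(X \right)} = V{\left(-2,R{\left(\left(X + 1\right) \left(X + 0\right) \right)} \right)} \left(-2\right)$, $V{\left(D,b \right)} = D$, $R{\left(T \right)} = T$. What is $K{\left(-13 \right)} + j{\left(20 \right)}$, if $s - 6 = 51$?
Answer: $4 + 2 \sqrt{11} \approx 10.633$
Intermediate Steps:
$s = 57$ ($s = 6 + 51 = 57$)
$j{\left(X \right)} = 4$ ($j{\left(X \right)} = \left(-2\right) \left(-2\right) = 4$)
$K{\left(f \right)} = \sqrt{57 + f}$ ($K{\left(f \right)} = \sqrt{f + 57} = \sqrt{57 + f}$)
$K{\left(-13 \right)} + j{\left(20 \right)} = \sqrt{57 - 13} + 4 = \sqrt{44} + 4 = 2 \sqrt{11} + 4 = 4 + 2 \sqrt{11}$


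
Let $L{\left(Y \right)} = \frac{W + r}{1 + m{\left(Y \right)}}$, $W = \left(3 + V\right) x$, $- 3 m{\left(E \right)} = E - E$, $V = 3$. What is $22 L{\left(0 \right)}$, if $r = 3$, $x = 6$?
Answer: $858$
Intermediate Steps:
$m{\left(E \right)} = 0$ ($m{\left(E \right)} = - \frac{E - E}{3} = \left(- \frac{1}{3}\right) 0 = 0$)
$W = 36$ ($W = \left(3 + 3\right) 6 = 6 \cdot 6 = 36$)
$L{\left(Y \right)} = 39$ ($L{\left(Y \right)} = \frac{36 + 3}{1 + 0} = \frac{39}{1} = 39 \cdot 1 = 39$)
$22 L{\left(0 \right)} = 22 \cdot 39 = 858$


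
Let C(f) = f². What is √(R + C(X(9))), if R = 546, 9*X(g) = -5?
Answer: √44251/9 ≈ 23.373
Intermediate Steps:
X(g) = -5/9 (X(g) = (⅑)*(-5) = -5/9)
√(R + C(X(9))) = √(546 + (-5/9)²) = √(546 + 25/81) = √(44251/81) = √44251/9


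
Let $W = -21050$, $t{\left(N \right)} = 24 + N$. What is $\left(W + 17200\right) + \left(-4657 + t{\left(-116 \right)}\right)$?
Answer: $-8599$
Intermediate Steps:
$\left(W + 17200\right) + \left(-4657 + t{\left(-116 \right)}\right) = \left(-21050 + 17200\right) + \left(-4657 + \left(24 - 116\right)\right) = -3850 - 4749 = -8599$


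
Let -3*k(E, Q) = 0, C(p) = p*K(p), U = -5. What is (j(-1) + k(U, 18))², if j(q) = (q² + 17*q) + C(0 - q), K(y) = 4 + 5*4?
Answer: 64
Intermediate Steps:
K(y) = 24 (K(y) = 4 + 20 = 24)
C(p) = 24*p (C(p) = p*24 = 24*p)
k(E, Q) = 0 (k(E, Q) = -⅓*0 = 0)
j(q) = q² - 7*q (j(q) = (q² + 17*q) + 24*(0 - q) = (q² + 17*q) + 24*(-q) = (q² + 17*q) - 24*q = q² - 7*q)
(j(-1) + k(U, 18))² = (-(-7 - 1) + 0)² = (-1*(-8) + 0)² = (8 + 0)² = 8² = 64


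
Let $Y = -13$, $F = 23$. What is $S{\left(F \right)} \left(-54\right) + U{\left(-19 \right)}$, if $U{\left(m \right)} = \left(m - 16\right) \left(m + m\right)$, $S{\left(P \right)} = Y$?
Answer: $2032$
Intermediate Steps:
$S{\left(P \right)} = -13$
$U{\left(m \right)} = 2 m \left(-16 + m\right)$ ($U{\left(m \right)} = \left(m - 16\right) 2 m = \left(-16 + m\right) 2 m = 2 m \left(-16 + m\right)$)
$S{\left(F \right)} \left(-54\right) + U{\left(-19 \right)} = \left(-13\right) \left(-54\right) + 2 \left(-19\right) \left(-16 - 19\right) = 702 + 2 \left(-19\right) \left(-35\right) = 702 + 1330 = 2032$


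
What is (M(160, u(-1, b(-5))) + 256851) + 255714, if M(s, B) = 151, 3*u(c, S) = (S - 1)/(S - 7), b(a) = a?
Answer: 512716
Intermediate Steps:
u(c, S) = (-1 + S)/(3*(-7 + S)) (u(c, S) = ((S - 1)/(S - 7))/3 = ((-1 + S)/(-7 + S))/3 = (-1 + S)/(3*(-7 + S)))
(M(160, u(-1, b(-5))) + 256851) + 255714 = (151 + 256851) + 255714 = 257002 + 255714 = 512716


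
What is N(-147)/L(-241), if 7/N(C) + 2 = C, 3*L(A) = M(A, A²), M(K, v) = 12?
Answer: -7/596 ≈ -0.011745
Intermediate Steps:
L(A) = 4 (L(A) = (⅓)*12 = 4)
N(C) = 7/(-2 + C)
N(-147)/L(-241) = (7/(-2 - 147))/4 = (7/(-149))*(¼) = (7*(-1/149))*(¼) = -7/149*¼ = -7/596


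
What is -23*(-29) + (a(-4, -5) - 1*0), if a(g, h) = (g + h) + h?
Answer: 653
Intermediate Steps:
a(g, h) = g + 2*h
-23*(-29) + (a(-4, -5) - 1*0) = -23*(-29) + ((-4 + 2*(-5)) - 1*0) = 667 + ((-4 - 10) + 0) = 667 + (-14 + 0) = 667 - 14 = 653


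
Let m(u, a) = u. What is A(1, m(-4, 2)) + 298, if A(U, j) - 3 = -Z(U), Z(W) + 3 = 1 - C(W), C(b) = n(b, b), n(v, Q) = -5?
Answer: 298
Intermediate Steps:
C(b) = -5
Z(W) = 3 (Z(W) = -3 + (1 - 1*(-5)) = -3 + (1 + 5) = -3 + 6 = 3)
A(U, j) = 0 (A(U, j) = 3 - 1*3 = 3 - 3 = 0)
A(1, m(-4, 2)) + 298 = 0 + 298 = 298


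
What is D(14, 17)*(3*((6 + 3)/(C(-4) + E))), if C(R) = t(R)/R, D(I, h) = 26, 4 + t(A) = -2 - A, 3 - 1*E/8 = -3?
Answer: 1404/97 ≈ 14.474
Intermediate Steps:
E = 48 (E = 24 - 8*(-3) = 24 + 24 = 48)
t(A) = -6 - A (t(A) = -4 + (-2 - A) = -6 - A)
C(R) = (-6 - R)/R
D(14, 17)*(3*((6 + 3)/(C(-4) + E))) = 26*(3*((6 + 3)/((-6 - 1*(-4))/(-4) + 48))) = 26*(3*(9/(-(-6 + 4)/4 + 48))) = 26*(3*(9/(-¼*(-2) + 48))) = 26*(3*(9/(½ + 48))) = 26*(3*(9/(97/2))) = 26*(3*(9*(2/97))) = 26*(3*(18/97)) = 26*(54/97) = 1404/97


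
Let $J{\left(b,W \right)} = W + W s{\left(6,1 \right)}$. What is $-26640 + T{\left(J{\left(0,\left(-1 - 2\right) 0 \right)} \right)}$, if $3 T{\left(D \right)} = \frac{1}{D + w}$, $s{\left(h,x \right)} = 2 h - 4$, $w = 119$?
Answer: $- \frac{9510479}{357} \approx -26640.0$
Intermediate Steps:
$s{\left(h,x \right)} = -4 + 2 h$
$J{\left(b,W \right)} = 9 W$ ($J{\left(b,W \right)} = W + W \left(-4 + 2 \cdot 6\right) = W + W \left(-4 + 12\right) = W + W 8 = W + 8 W = 9 W$)
$T{\left(D \right)} = \frac{1}{3 \left(119 + D\right)}$ ($T{\left(D \right)} = \frac{1}{3 \left(D + 119\right)} = \frac{1}{3 \left(119 + D\right)}$)
$-26640 + T{\left(J{\left(0,\left(-1 - 2\right) 0 \right)} \right)} = -26640 + \frac{1}{3 \left(119 + 9 \left(-1 - 2\right) 0\right)} = -26640 + \frac{1}{3 \left(119 + 9 \left(\left(-3\right) 0\right)\right)} = -26640 + \frac{1}{3 \left(119 + 9 \cdot 0\right)} = -26640 + \frac{1}{3 \left(119 + 0\right)} = -26640 + \frac{1}{3 \cdot 119} = -26640 + \frac{1}{3} \cdot \frac{1}{119} = -26640 + \frac{1}{357} = - \frac{9510479}{357}$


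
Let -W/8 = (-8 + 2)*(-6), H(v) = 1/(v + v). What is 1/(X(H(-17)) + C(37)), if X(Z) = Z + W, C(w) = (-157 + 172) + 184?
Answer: -34/3027 ≈ -0.011232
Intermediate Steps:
H(v) = 1/(2*v)
C(w) = 199 (C(w) = 15 + 184 = 199)
W = -288 (W = -8*(-8 + 2)*(-6) = -(-48)*(-6) = -8*36 = -288)
X(Z) = -288 + Z (X(Z) = Z - 288 = -288 + Z)
1/(X(H(-17)) + C(37)) = 1/((-288 + (1/2)/(-17)) + 199) = 1/((-288 + (1/2)*(-1/17)) + 199) = 1/((-288 - 1/34) + 199) = 1/(-9793/34 + 199) = 1/(-3027/34) = -34/3027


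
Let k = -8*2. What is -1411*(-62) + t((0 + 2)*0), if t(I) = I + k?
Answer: 87466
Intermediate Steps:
k = -16
t(I) = -16 + I (t(I) = I - 16 = -16 + I)
-1411*(-62) + t((0 + 2)*0) = -1411*(-62) + (-16 + (0 + 2)*0) = 87482 + (-16 + 2*0) = 87482 + (-16 + 0) = 87482 - 16 = 87466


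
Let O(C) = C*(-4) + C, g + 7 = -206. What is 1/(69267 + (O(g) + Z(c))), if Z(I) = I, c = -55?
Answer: 1/69851 ≈ 1.4316e-5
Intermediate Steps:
g = -213 (g = -7 - 206 = -213)
O(C) = -3*C (O(C) = -4*C + C = -3*C)
1/(69267 + (O(g) + Z(c))) = 1/(69267 + (-3*(-213) - 55)) = 1/(69267 + (639 - 55)) = 1/(69267 + 584) = 1/69851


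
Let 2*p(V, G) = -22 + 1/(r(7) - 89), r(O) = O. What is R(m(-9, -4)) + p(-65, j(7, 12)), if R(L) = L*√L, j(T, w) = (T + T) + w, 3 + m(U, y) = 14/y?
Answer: -1805/164 - 13*I*√26/4 ≈ -11.006 - 16.572*I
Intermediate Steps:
m(U, y) = -3 + 14/y
j(T, w) = w + 2*T (j(T, w) = 2*T + w = w + 2*T)
p(V, G) = -1805/164 (p(V, G) = (-22 + 1/(7 - 89))/2 = (-22 + 1/(-82))/2 = (-22 - 1/82)/2 = (½)*(-1805/82) = -1805/164)
R(L) = L^(3/2)
R(m(-9, -4)) + p(-65, j(7, 12)) = (-3 + 14/(-4))^(3/2) - 1805/164 = (-3 + 14*(-¼))^(3/2) - 1805/164 = (-3 - 7/2)^(3/2) - 1805/164 = (-13/2)^(3/2) - 1805/164 = -13*I*√26/4 - 1805/164 = -1805/164 - 13*I*√26/4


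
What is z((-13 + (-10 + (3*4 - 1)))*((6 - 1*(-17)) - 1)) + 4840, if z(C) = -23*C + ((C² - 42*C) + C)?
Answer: 91432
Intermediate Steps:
z(C) = C² - 64*C (z(C) = -23*C + (C² - 41*C) = C² - 64*C)
z((-13 + (-10 + (3*4 - 1)))*((6 - 1*(-17)) - 1)) + 4840 = ((-13 + (-10 + (3*4 - 1)))*((6 - 1*(-17)) - 1))*(-64 + (-13 + (-10 + (3*4 - 1)))*((6 - 1*(-17)) - 1)) + 4840 = ((-13 + (-10 + (12 - 1)))*((6 + 17) - 1))*(-64 + (-13 + (-10 + (12 - 1)))*((6 + 17) - 1)) + 4840 = ((-13 + (-10 + 11))*(23 - 1))*(-64 + (-13 + (-10 + 11))*(23 - 1)) + 4840 = ((-13 + 1)*22)*(-64 + (-13 + 1)*22) + 4840 = (-12*22)*(-64 - 12*22) + 4840 = -264*(-64 - 264) + 4840 = -264*(-328) + 4840 = 86592 + 4840 = 91432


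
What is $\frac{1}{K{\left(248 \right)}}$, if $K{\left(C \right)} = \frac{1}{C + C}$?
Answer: $496$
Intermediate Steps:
$K{\left(C \right)} = \frac{1}{2 C}$
$\frac{1}{K{\left(248 \right)}} = \frac{1}{\frac{1}{2} \cdot \frac{1}{248}} = \frac{1}{\frac{1}{496}} = 496$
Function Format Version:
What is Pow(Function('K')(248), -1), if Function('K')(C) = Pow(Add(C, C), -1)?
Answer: 496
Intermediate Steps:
Function('K')(C) = Mul(Rational(1, 2), Pow(C, -1)) (Function('K')(C) = Pow(Mul(2, C), -1) = Mul(Rational(1, 2), Pow(C, -1)))
Pow(Function('K')(248), -1) = Pow(Mul(Rational(1, 2), Pow(248, -1)), -1) = Pow(Mul(Rational(1, 2), Rational(1, 248)), -1) = Pow(Rational(1, 496), -1) = 496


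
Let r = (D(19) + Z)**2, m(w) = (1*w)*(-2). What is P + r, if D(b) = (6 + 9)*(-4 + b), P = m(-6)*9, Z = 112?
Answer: 113677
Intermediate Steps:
m(w) = -2*w (m(w) = w*(-2) = -2*w)
P = 108 (P = -2*(-6)*9 = 12*9 = 108)
D(b) = -60 + 15*b (D(b) = 15*(-4 + b) = -60 + 15*b)
r = 113569 (r = ((-60 + 15*19) + 112)**2 = ((-60 + 285) + 112)**2 = (225 + 112)**2 = 337**2 = 113569)
P + r = 108 + 113569 = 113677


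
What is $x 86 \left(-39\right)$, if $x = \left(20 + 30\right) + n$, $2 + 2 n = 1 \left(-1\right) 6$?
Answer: $-154284$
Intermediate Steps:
$n = -4$ ($n = -1 + \frac{1 \left(-1\right) 6}{2} = -1 + \frac{\left(-1\right) 6}{2} = -1 + \frac{1}{2} \left(-6\right) = -1 - 3 = -4$)
$x = 46$ ($x = \left(20 + 30\right) - 4 = 50 - 4 = 46$)
$x 86 \left(-39\right) = 46 \cdot 86 \left(-39\right) = 3956 \left(-39\right) = -154284$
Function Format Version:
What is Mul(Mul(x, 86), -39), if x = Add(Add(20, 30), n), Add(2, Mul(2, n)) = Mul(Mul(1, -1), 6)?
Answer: -154284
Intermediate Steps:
n = -4 (n = Add(-1, Mul(Rational(1, 2), Mul(Mul(1, -1), 6))) = Add(-1, Mul(Rational(1, 2), Mul(-1, 6))) = Add(-1, Mul(Rational(1, 2), -6)) = Add(-1, -3) = -4)
x = 46 (x = Add(Add(20, 30), -4) = Add(50, -4) = 46)
Mul(Mul(x, 86), -39) = Mul(Mul(46, 86), -39) = Mul(3956, -39) = -154284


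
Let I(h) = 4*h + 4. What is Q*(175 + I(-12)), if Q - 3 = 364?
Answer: 48077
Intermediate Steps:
Q = 367 (Q = 3 + 364 = 367)
I(h) = 4 + 4*h
Q*(175 + I(-12)) = 367*(175 + (4 + 4*(-12))) = 367*(175 + (4 - 48)) = 367*(175 - 44) = 367*131 = 48077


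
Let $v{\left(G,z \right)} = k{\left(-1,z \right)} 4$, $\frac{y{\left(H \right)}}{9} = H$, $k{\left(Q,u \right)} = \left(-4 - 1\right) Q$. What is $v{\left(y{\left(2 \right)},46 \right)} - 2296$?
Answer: $-2276$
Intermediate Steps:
$k{\left(Q,u \right)} = - 5 Q$
$y{\left(H \right)} = 9 H$
$v{\left(G,z \right)} = 20$ ($v{\left(G,z \right)} = \left(-5\right) \left(-1\right) 4 = 5 \cdot 4 = 20$)
$v{\left(y{\left(2 \right)},46 \right)} - 2296 = 20 - 2296 = -2276$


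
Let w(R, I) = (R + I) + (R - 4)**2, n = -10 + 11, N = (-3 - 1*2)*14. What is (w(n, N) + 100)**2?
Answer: 1600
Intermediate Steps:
N = -70 (N = (-3 - 2)*14 = -5*14 = -70)
n = 1
w(R, I) = I + R + (-4 + R)**2 (w(R, I) = (I + R) + (-4 + R)**2 = I + R + (-4 + R)**2)
(w(n, N) + 100)**2 = ((-70 + 1 + (-4 + 1)**2) + 100)**2 = ((-70 + 1 + (-3)**2) + 100)**2 = ((-70 + 1 + 9) + 100)**2 = (-60 + 100)**2 = 40**2 = 1600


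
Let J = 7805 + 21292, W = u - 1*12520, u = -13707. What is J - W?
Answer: 55324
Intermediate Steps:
W = -26227 (W = -13707 - 1*12520 = -13707 - 12520 = -26227)
J = 29097
J - W = 29097 - 1*(-26227) = 29097 + 26227 = 55324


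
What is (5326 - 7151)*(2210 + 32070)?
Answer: -62561000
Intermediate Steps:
(5326 - 7151)*(2210 + 32070) = -1825*34280 = -62561000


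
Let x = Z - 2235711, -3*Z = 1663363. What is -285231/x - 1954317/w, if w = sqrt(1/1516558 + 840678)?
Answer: 27603/270016 - 1954317*sqrt(77340633017789974)/254987389265 ≈ -2131.4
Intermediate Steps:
Z = -1663363/3 (Z = -1/3*1663363 = -1663363/3 ≈ -5.5445e+5)
w = 5*sqrt(77340633017789974)/1516558 (w = sqrt(1/1516558 + 840678) = sqrt(1274936946325/1516558) = 5*sqrt(77340633017789974)/1516558 ≈ 916.88)
x = -8370496/3 (x = -1663363/3 - 2235711 = -8370496/3 ≈ -2.7902e+6)
-285231/x - 1954317/w = -285231/(-8370496/3) - 1954317*sqrt(77340633017789974)/254987389265 = -285231*(-3/8370496) - 1954317*sqrt(77340633017789974)/254987389265 = 27603/270016 - 1954317*sqrt(77340633017789974)/254987389265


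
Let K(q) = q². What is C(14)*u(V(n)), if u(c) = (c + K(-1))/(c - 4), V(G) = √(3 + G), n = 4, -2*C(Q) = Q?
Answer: 77/9 + 35*√7/9 ≈ 18.845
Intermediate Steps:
C(Q) = -Q/2
u(c) = (1 + c)/(-4 + c) (u(c) = (c + (-1)²)/(c - 4) = (c + 1)/(-4 + c) = (1 + c)/(-4 + c))
C(14)*u(V(n)) = (-½*14)*((1 + √(3 + 4))/(-4 + √(3 + 4))) = -7*(1 + √7)/(-4 + √7)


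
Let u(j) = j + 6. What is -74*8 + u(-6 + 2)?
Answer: -590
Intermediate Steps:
u(j) = 6 + j
-74*8 + u(-6 + 2) = -74*8 + (6 + (-6 + 2)) = -592 + (6 - 4) = -592 + 2 = -590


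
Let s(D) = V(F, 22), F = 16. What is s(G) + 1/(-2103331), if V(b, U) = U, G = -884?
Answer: 46273281/2103331 ≈ 22.000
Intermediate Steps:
s(D) = 22
s(G) + 1/(-2103331) = 22 + 1/(-2103331) = 22 - 1/2103331 = 46273281/2103331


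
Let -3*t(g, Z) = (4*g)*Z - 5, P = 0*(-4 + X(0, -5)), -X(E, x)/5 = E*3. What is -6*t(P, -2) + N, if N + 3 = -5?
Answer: -18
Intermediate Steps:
N = -8 (N = -3 - 5 = -8)
X(E, x) = -15*E (X(E, x) = -5*E*3 = -15*E)
P = 0 (P = 0*(-4 - 15*0) = 0*(-4 + 0) = 0*(-4) = 0)
t(g, Z) = 5/3 - 4*Z*g/3 (t(g, Z) = -((4*g)*Z - 5)/3 = -(4*Z*g - 5)/3 = -(-5 + 4*Z*g)/3 = 5/3 - 4*Z*g/3)
-6*t(P, -2) + N = -6*(5/3 - 4/3*(-2)*0) - 8 = -6*(5/3 + 0) - 8 = -6*5/3 - 8 = -10 - 8 = -18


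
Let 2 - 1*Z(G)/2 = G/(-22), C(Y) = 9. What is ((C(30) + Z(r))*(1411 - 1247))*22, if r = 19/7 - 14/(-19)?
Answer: 6388784/133 ≈ 48036.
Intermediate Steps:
r = 459/133 (r = 19*(⅐) - 14*(-1/19) = 19/7 + 14/19 = 459/133 ≈ 3.4511)
Z(G) = 4 + G/11 (Z(G) = 4 - 2*G/(-22) = 4 - 2*G*(-1)/22 = 4 - (-1)*G/11 = 4 + G/11)
((C(30) + Z(r))*(1411 - 1247))*22 = ((9 + (4 + (1/11)*(459/133)))*(1411 - 1247))*22 = ((9 + (4 + 459/1463))*164)*22 = ((9 + 6311/1463)*164)*22 = ((19478/1463)*164)*22 = (3194392/1463)*22 = 6388784/133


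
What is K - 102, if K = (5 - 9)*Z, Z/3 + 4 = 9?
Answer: -162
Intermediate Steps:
Z = 15 (Z = -12 + 3*9 = -12 + 27 = 15)
K = -60 (K = (5 - 9)*15 = -4*15 = -60)
K - 102 = -60 - 102 = -162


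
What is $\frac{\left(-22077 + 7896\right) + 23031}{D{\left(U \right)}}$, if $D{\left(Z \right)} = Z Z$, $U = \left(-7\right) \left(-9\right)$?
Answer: $\frac{2950}{1323} \approx 2.2298$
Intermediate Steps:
$U = 63$
$D{\left(Z \right)} = Z^{2}$
$\frac{\left(-22077 + 7896\right) + 23031}{D{\left(U \right)}} = \frac{\left(-22077 + 7896\right) + 23031}{63^{2}} = \frac{-14181 + 23031}{3969} = 8850 \cdot \frac{1}{3969} = \frac{2950}{1323}$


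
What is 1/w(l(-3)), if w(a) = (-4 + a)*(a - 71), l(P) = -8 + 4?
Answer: 1/600 ≈ 0.0016667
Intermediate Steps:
l(P) = -4
w(a) = (-71 + a)*(-4 + a) (w(a) = (-4 + a)*(-71 + a) = (-71 + a)*(-4 + a))
1/w(l(-3)) = 1/(284 + (-4)² - 75*(-4)) = 1/(284 + 16 + 300) = 1/600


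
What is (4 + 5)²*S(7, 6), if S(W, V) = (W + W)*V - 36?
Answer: 3888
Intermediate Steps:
S(W, V) = -36 + 2*V*W (S(W, V) = (2*W)*V - 36 = 2*V*W - 36 = -36 + 2*V*W)
(4 + 5)²*S(7, 6) = (4 + 5)²*(-36 + 2*6*7) = 9²*(-36 + 84) = 81*48 = 3888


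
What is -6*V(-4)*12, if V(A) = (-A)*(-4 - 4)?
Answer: 2304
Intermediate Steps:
V(A) = 8*A (V(A) = -A*(-8) = 8*A)
-6*V(-4)*12 = -48*(-4)*12 = -6*(-32)*12 = 192*12 = 2304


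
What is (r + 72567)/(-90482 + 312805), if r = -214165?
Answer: -141598/222323 ≈ -0.63690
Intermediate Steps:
(r + 72567)/(-90482 + 312805) = (-214165 + 72567)/(-90482 + 312805) = -141598/222323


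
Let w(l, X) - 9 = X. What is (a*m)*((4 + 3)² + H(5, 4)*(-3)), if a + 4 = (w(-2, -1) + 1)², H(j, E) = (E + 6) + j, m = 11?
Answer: 3388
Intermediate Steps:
w(l, X) = 9 + X
H(j, E) = 6 + E + j (H(j, E) = (6 + E) + j = 6 + E + j)
a = 77 (a = -4 + ((9 - 1) + 1)² = -4 + (8 + 1)² = -4 + 9² = -4 + 81 = 77)
(a*m)*((4 + 3)² + H(5, 4)*(-3)) = (77*11)*((4 + 3)² + (6 + 4 + 5)*(-3)) = 847*(7² + 15*(-3)) = 847*(49 - 45) = 847*4 = 3388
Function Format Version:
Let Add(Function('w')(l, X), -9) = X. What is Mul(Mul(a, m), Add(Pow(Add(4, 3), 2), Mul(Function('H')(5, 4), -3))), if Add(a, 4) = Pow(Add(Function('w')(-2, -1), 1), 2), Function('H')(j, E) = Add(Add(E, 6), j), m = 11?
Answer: 3388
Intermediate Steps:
Function('w')(l, X) = Add(9, X)
Function('H')(j, E) = Add(6, E, j) (Function('H')(j, E) = Add(Add(6, E), j) = Add(6, E, j))
a = 77 (a = Add(-4, Pow(Add(Add(9, -1), 1), 2)) = Add(-4, Pow(Add(8, 1), 2)) = Add(-4, Pow(9, 2)) = Add(-4, 81) = 77)
Mul(Mul(a, m), Add(Pow(Add(4, 3), 2), Mul(Function('H')(5, 4), -3))) = Mul(Mul(77, 11), Add(Pow(Add(4, 3), 2), Mul(Add(6, 4, 5), -3))) = Mul(847, Add(Pow(7, 2), Mul(15, -3))) = Mul(847, Add(49, -45)) = Mul(847, 4) = 3388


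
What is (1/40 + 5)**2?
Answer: 40401/1600 ≈ 25.251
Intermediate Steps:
(1/40 + 5)**2 = (201/40)**2 = 40401/1600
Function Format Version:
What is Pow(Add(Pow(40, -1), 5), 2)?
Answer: Rational(40401, 1600) ≈ 25.251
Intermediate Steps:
Pow(Add(Pow(40, -1), 5), 2) = Pow(Add(Rational(1, 40), 5), 2) = Pow(Rational(201, 40), 2) = Rational(40401, 1600)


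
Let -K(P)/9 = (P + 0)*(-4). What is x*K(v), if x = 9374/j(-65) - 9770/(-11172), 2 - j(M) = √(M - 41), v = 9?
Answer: 2842119306/51205 + 1518588*I*√106/55 ≈ 55505.0 + 2.8427e+5*I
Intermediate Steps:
j(M) = 2 - √(-41 + M) (j(M) = 2 - √(M - 41) = 2 - √(-41 + M))
K(P) = 36*P (K(P) = -9*(P + 0)*(-4) = -9*P*(-4) = -(-36)*P = 36*P)
x = 4885/5586 + 9374/(2 - I*√106) (x = 9374/(2 - √(-41 - 65)) - 9770/(-11172) = 9374/(2 - √(-106)) - 9770*(-1/11172) = 9374/(2 - I*√106) + 4885/5586 = 4885/5586 + 9374/(2 - I*√106) ≈ 171.31 + 877.38*I)
x*K(v) = (52631839/307230 + 4687*I*√106/55)*(36*9) = (52631839/307230 + 4687*I*√106/55)*324 = 2842119306/51205 + 1518588*I*√106/55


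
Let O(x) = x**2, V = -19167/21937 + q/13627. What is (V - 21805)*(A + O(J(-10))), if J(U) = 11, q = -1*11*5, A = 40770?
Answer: -266550066934846649/298935499 ≈ -8.9166e+8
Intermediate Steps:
q = -55 (q = -11*5 = -55)
V = -262395244/298935499 (V = -19167/21937 - 55/13627 = -262395244/298935499 ≈ -0.87777)
(V - 21805)*(A + O(J(-10))) = (-262395244/298935499 - 21805)*(40770 + 11**2) = -6518550950939*(40770 + 121)/298935499 = -6518550950939/298935499*40891 = -266550066934846649/298935499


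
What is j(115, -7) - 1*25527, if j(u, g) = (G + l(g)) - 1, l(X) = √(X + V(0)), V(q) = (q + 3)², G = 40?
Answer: -25488 + √2 ≈ -25487.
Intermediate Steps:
V(q) = (3 + q)²
l(X) = √(9 + X) (l(X) = √(X + (3 + 0)²) = √(X + 3²) = √(X + 9) = √(9 + X))
j(u, g) = 39 + √(9 + g) (j(u, g) = (40 + √(9 + g)) - 1 = 39 + √(9 + g))
j(115, -7) - 1*25527 = (39 + √(9 - 7)) - 1*25527 = (39 + √2) - 25527 = -25488 + √2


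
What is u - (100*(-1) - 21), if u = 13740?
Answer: 13861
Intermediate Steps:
u - (100*(-1) - 21) = 13740 - (100*(-1) - 21) = 13740 - (-100 - 21) = 13740 - 1*(-121) = 13740 + 121 = 13861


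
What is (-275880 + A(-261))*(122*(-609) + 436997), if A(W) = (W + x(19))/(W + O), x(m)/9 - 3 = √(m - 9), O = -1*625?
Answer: -44327157817377/443 - 3264291*√10/886 ≈ -1.0006e+11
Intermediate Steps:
O = -625
x(m) = 27 + 9*√(-9 + m) (x(m) = 27 + 9*√(m - 9) = 27 + 9*√(-9 + m))
A(W) = (27 + W + 9*√10)/(-625 + W) (A(W) = (W + (27 + 9*√(-9 + 19)))/(W - 625) = (W + (27 + 9*√10))/(-625 + W) = (27 + W + 9*√10)/(-625 + W))
(-275880 + A(-261))*(122*(-609) + 436997) = (-275880 + (27 - 261 + 9*√10)/(-625 - 261))*(122*(-609) + 436997) = (-275880 + (-234 + 9*√10)/(-886))*(-74298 + 436997) = (-275880 - (-234 + 9*√10)/886)*362699 = (-275880 + (117/443 - 9*√10/886))*362699 = (-122214723/443 - 9*√10/886)*362699 = -44327157817377/443 - 3264291*√10/886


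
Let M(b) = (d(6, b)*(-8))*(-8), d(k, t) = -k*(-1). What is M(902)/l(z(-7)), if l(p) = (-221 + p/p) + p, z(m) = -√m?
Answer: -84480/48407 + 384*I*√7/48407 ≈ -1.7452 + 0.020988*I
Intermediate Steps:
d(k, t) = k (d(k, t) = -(-1)*k = k)
M(b) = 384 (M(b) = (6*(-8))*(-8) = -48*(-8) = 384)
l(p) = -220 + p (l(p) = (-221 + 1) + p = -220 + p)
M(902)/l(z(-7)) = 384/(-220 - √(-7)) = 384/(-220 - I*√7)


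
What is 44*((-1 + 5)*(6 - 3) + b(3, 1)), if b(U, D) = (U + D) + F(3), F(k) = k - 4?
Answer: 660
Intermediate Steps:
F(k) = -4 + k
b(U, D) = -1 + D + U (b(U, D) = (U + D) + (-4 + 3) = (D + U) - 1 = -1 + D + U)
44*((-1 + 5)*(6 - 3) + b(3, 1)) = 44*((-1 + 5)*(6 - 3) + (-1 + 1 + 3)) = 44*(4*3 + 3) = 44*(12 + 3) = 44*15 = 660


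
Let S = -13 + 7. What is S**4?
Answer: 1296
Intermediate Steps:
S = -6
S**4 = (-6)**4 = 1296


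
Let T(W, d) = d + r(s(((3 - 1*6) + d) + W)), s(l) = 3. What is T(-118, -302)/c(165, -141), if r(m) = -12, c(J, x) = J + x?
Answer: -157/12 ≈ -13.083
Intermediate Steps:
T(W, d) = -12 + d (T(W, d) = d - 12 = -12 + d)
T(-118, -302)/c(165, -141) = (-12 - 302)/(165 - 141) = -314/24 = -314*1/24 = -157/12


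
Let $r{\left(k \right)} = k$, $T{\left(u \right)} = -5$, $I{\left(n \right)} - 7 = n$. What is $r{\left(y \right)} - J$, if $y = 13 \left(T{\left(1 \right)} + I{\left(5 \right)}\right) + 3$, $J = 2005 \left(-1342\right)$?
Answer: $2690804$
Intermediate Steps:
$I{\left(n \right)} = 7 + n$
$J = -2690710$
$y = 94$ ($y = 13 \left(-5 + \left(7 + 5\right)\right) + 3 = 13 \left(-5 + 12\right) + 3 = 13 \cdot 7 + 3 = 91 + 3 = 94$)
$r{\left(y \right)} - J = 94 - -2690710 = 94 + 2690710 = 2690804$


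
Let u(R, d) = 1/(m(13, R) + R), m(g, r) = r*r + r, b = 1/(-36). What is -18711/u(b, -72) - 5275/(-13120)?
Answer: 2690819/2624 ≈ 1025.5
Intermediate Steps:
b = -1/36 ≈ -0.027778
m(g, r) = r + r² (m(g, r) = r² + r = r + r²)
u(R, d) = 1/(R + R*(1 + R)) (u(R, d) = 1/(R*(1 + R) + R) = 1/(R + R*(1 + R)))
-18711/u(b, -72) - 5275/(-13120) = -18711/(1/((-1/36)*(2 - 1/36))) - 5275/(-13120) = -18711/((-36/71/36)) - 5275*(-1/13120) = -18711/((-36*36/71)) + 1055/2624 = -18711/(-1296/71) + 1055/2624 = -18711*(-71/1296) + 1055/2624 = 16401/16 + 1055/2624 = 2690819/2624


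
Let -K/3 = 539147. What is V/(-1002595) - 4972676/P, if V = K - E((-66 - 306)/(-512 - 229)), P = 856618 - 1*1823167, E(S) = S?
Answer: 4480837646699/663039133185 ≈ 6.7580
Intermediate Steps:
P = -966549 (P = 856618 - 1823167 = -966549)
K = -1617441 (K = -3*539147 = -1617441)
V = -399508051/247 (V = -1617441 - (-66 - 306)/(-512 - 229) = -1617441 - (-372)/(-741) = -1617441 - (-372)*(-1)/741 = -1617441 - 1*124/247 = -1617441 - 124/247 = -399508051/247 ≈ -1.6174e+6)
V/(-1002595) - 4972676/P = -399508051/247/(-1002595) - 4972676/(-966549) = -399508051/247*(-1/1002595) - 4972676*(-1/966549) = 399508051/247640965 + 4972676/966549 = 4480837646699/663039133185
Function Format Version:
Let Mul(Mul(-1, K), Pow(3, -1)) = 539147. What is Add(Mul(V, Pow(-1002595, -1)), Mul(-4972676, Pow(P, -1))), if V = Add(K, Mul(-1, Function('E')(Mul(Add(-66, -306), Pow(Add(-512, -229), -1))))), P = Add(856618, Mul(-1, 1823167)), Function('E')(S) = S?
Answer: Rational(4480837646699, 663039133185) ≈ 6.7580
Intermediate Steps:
P = -966549 (P = Add(856618, -1823167) = -966549)
K = -1617441 (K = Mul(-3, 539147) = -1617441)
V = Rational(-399508051, 247) (V = Add(-1617441, Mul(-1, Mul(Add(-66, -306), Pow(Add(-512, -229), -1)))) = Add(-1617441, Mul(-1, Mul(-372, Pow(-741, -1)))) = Add(-1617441, Mul(-1, Mul(-372, Rational(-1, 741)))) = Add(-1617441, Mul(-1, Rational(124, 247))) = Add(-1617441, Rational(-124, 247)) = Rational(-399508051, 247) ≈ -1.6174e+6)
Add(Mul(V, Pow(-1002595, -1)), Mul(-4972676, Pow(P, -1))) = Add(Mul(Rational(-399508051, 247), Pow(-1002595, -1)), Mul(-4972676, Pow(-966549, -1))) = Add(Mul(Rational(-399508051, 247), Rational(-1, 1002595)), Mul(-4972676, Rational(-1, 966549))) = Add(Rational(399508051, 247640965), Rational(4972676, 966549)) = Rational(4480837646699, 663039133185)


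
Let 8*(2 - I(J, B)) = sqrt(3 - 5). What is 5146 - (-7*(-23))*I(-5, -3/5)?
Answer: 4824 + 161*I*sqrt(2)/8 ≈ 4824.0 + 28.461*I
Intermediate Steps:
I(J, B) = 2 - I*sqrt(2)/8 (I(J, B) = 2 - sqrt(3 - 5)/8 = 2 - I*sqrt(2)/8)
5146 - (-7*(-23))*I(-5, -3/5) = 5146 - (-7*(-23))*(2 - I*sqrt(2)/8) = 5146 - 161*(2 - I*sqrt(2)/8) = 5146 - (322 - 161*I*sqrt(2)/8) = 5146 + (-322 + 161*I*sqrt(2)/8) = 4824 + 161*I*sqrt(2)/8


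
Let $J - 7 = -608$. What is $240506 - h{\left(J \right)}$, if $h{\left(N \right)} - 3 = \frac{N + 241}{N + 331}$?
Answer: $\frac{721505}{3} \approx 2.405 \cdot 10^{5}$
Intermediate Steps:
$J = -601$ ($J = 7 - 608 = -601$)
$h{\left(N \right)} = 3 + \frac{241 + N}{331 + N}$ ($h{\left(N \right)} = 3 + \frac{N + 241}{N + 331} = 3 + \frac{241 + N}{331 + N}$)
$240506 - h{\left(J \right)} = 240506 - \frac{2 \left(617 + 2 \left(-601\right)\right)}{331 - 601} = 240506 - \frac{2 \left(617 - 1202\right)}{-270} = 240506 - 2 \left(- \frac{1}{270}\right) \left(-585\right) = 240506 - \frac{13}{3} = \frac{721505}{3}$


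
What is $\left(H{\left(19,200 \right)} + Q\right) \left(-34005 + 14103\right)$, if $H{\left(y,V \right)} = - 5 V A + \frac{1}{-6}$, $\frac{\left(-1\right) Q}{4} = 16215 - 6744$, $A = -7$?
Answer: $614656685$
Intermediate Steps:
$Q = -37884$ ($Q = - 4 \left(16215 - 6744\right) = \left(-4\right) 9471 = -37884$)
$H{\left(y,V \right)} = - \frac{1}{6} + 35 V$ ($H{\left(y,V \right)} = - 5 V \left(-7\right) + \frac{1}{-6} = 35 V - \frac{1}{6} = - \frac{1}{6} + 35 V$)
$\left(H{\left(19,200 \right)} + Q\right) \left(-34005 + 14103\right) = \left(\left(- \frac{1}{6} + 35 \cdot 200\right) - 37884\right) \left(-34005 + 14103\right) = \left(\left(- \frac{1}{6} + 7000\right) - 37884\right) \left(-19902\right) = \left(\frac{41999}{6} - 37884\right) \left(-19902\right) = \left(- \frac{185305}{6}\right) \left(-19902\right) = 614656685$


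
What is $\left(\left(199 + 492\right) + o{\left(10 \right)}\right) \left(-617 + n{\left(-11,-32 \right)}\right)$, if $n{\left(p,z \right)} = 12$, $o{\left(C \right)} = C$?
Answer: $-424105$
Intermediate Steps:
$\left(\left(199 + 492\right) + o{\left(10 \right)}\right) \left(-617 + n{\left(-11,-32 \right)}\right) = \left(\left(199 + 492\right) + 10\right) \left(-617 + 12\right) = \left(691 + 10\right) \left(-605\right) = 701 \left(-605\right) = -424105$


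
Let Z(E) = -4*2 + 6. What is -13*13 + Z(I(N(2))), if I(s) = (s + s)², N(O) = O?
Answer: -171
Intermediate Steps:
I(s) = 4*s² (I(s) = (2*s)² = 4*s²)
Z(E) = -2 (Z(E) = -8 + 6 = -2)
-13*13 + Z(I(N(2))) = -13*13 - 2 = -169 - 2 = -171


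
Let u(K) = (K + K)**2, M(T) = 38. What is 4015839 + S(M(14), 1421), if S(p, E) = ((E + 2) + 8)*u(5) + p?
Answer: 4158977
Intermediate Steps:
u(K) = 4*K**2 (u(K) = (2*K)**2 = 4*K**2)
S(p, E) = 1000 + p + 100*E (S(p, E) = ((E + 2) + 8)*(4*5**2) + p = ((2 + E) + 8)*(4*25) + p = (10 + E)*100 + p = (1000 + 100*E) + p = 1000 + p + 100*E)
4015839 + S(M(14), 1421) = 4015839 + (1000 + 38 + 100*1421) = 4015839 + (1000 + 38 + 142100) = 4015839 + 143138 = 4158977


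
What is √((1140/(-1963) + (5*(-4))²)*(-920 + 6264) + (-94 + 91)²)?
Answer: √8225037344641/1963 ≈ 1461.0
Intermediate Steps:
√((1140/(-1963) + (5*(-4))²)*(-920 + 6264) + (-94 + 91)²) = √((1140*(-1/1963) + (-20)²)*5344 + (-3)²) = √((-1140/1963 + 400)*5344 + 9) = √((784060/1963)*5344 + 9) = √(4190016640/1963 + 9) = √(4190034307/1963) = √8225037344641/1963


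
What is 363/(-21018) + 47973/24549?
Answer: 111042803/57330098 ≈ 1.9369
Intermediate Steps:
363/(-21018) + 47973/24549 = 363*(-1/21018) + 47973*(1/24549) = -121/7006 + 15991/8183 = 111042803/57330098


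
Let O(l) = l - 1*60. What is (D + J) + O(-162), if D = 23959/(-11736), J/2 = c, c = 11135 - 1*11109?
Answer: -2019079/11736 ≈ -172.04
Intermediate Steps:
O(l) = -60 + l (O(l) = l - 60 = -60 + l)
c = 26 (c = 11135 - 11109 = 26)
J = 52 (J = 2*26 = 52)
D = -23959/11736 (D = 23959*(-1/11736) = -23959/11736 ≈ -2.0415)
(D + J) + O(-162) = (-23959/11736 + 52) + (-60 - 162) = 586313/11736 - 222 = -2019079/11736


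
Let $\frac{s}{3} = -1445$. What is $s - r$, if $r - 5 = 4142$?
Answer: $-8482$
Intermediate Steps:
$r = 4147$ ($r = 5 + 4142 = 4147$)
$s = -4335$ ($s = 3 \left(-1445\right) = -4335$)
$s - r = -4335 - 4147 = -8482$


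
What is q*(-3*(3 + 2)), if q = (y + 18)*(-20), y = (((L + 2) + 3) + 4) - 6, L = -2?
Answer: 5700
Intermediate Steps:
y = 1 (y = (((-2 + 2) + 3) + 4) - 6 = ((0 + 3) + 4) - 6 = (3 + 4) - 6 = 7 - 6 = 1)
q = -380 (q = (1 + 18)*(-20) = 19*(-20) = -380)
q*(-3*(3 + 2)) = -(-1140)*(3 + 2) = -(-1140)*5 = -380*(-15) = 5700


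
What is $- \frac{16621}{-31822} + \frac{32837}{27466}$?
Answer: $\frac{375362850}{218505763} \approx 1.7179$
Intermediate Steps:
$- \frac{16621}{-31822} + \frac{32837}{27466} = \left(-16621\right) \left(- \frac{1}{31822}\right) + 32837 \cdot \frac{1}{27466} = \frac{16621}{31822} + \frac{32837}{27466} = \frac{375362850}{218505763}$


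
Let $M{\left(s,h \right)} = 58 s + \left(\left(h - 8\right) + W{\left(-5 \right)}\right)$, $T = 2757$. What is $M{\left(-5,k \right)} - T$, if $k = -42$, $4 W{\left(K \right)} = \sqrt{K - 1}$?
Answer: $-3097 + \frac{i \sqrt{6}}{4} \approx -3097.0 + 0.61237 i$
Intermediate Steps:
$W{\left(K \right)} = \frac{\sqrt{-1 + K}}{4}$ ($W{\left(K \right)} = \frac{\sqrt{K - 1}}{4} = \frac{\sqrt{-1 + K}}{4}$)
$M{\left(s,h \right)} = -8 + h + 58 s + \frac{i \sqrt{6}}{4}$ ($M{\left(s,h \right)} = 58 s + \left(\left(h - 8\right) + \frac{\sqrt{-1 - 5}}{4}\right) = 58 s + \left(\left(-8 + h\right) + \frac{\sqrt{-6}}{4}\right) = 58 s + \left(\left(-8 + h\right) + \frac{i \sqrt{6}}{4}\right) = 58 s + \left(-8 + h + \frac{i \sqrt{6}}{4}\right) = -8 + h + 58 s + \frac{i \sqrt{6}}{4}$)
$M{\left(-5,k \right)} - T = \left(-8 - 42 + 58 \left(-5\right) + \frac{i \sqrt{6}}{4}\right) - 2757 = \left(-8 - 42 - 290 + \frac{i \sqrt{6}}{4}\right) - 2757 = \left(-340 + \frac{i \sqrt{6}}{4}\right) - 2757 = -3097 + \frac{i \sqrt{6}}{4}$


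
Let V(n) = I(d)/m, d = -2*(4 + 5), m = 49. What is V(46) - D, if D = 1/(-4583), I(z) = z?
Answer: -82445/224567 ≈ -0.36713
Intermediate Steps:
d = -18 (d = -2*9 = -18)
D = -1/4583 ≈ -0.00021820
V(n) = -18/49
V(46) - D = -18/49 - 1*(-1/4583) = -18/49 + 1/4583 = -82445/224567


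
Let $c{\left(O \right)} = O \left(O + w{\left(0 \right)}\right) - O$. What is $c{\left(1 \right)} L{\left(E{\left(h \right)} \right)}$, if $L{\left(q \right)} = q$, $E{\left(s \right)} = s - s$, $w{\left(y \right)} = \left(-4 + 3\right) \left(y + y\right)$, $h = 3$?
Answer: $0$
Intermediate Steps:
$w{\left(y \right)} = - 2 y$
$E{\left(s \right)} = 0$
$c{\left(O \right)} = O^{2} - O$ ($c{\left(O \right)} = O \left(O - 0\right) - O = O \left(O + 0\right) - O = O O - O = O^{2} - O$)
$c{\left(1 \right)} L{\left(E{\left(h \right)} \right)} = 1 \left(-1 + 1\right) 0 = 1 \cdot 0 \cdot 0 = 0 \cdot 0 = 0$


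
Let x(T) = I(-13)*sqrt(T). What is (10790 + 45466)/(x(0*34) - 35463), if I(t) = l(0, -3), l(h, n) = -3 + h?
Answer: -18752/11821 ≈ -1.5863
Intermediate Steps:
I(t) = -3 (I(t) = -3 + 0 = -3)
x(T) = -3*sqrt(T)
(10790 + 45466)/(x(0*34) - 35463) = (10790 + 45466)/(-3*sqrt(0*34) - 35463) = 56256/(-3*sqrt(0) - 35463) = 56256/(-3*0 - 35463) = 56256/(0 - 35463) = 56256/(-35463) = 56256*(-1/35463) = -18752/11821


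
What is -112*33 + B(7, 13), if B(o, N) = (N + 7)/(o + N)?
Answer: -3695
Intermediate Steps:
B(o, N) = (7 + N)/(N + o)
-112*33 + B(7, 13) = -112*33 + (7 + 13)/(13 + 7) = -3696 + 20/20 = -3696 + (1/20)*20 = -3696 + 1 = -3695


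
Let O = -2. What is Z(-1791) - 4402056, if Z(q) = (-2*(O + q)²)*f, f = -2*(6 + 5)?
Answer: 137051300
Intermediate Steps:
f = -22 (f = -2*11 = -22)
Z(q) = 44*(-2 + q)² (Z(q) = -2*(-2 + q)²*(-22) = 44*(-2 + q)²)
Z(-1791) - 4402056 = 44*(-2 - 1791)² - 4402056 = 44*(-1793)² - 4402056 = 44*3214849 - 4402056 = 141453356 - 4402056 = 137051300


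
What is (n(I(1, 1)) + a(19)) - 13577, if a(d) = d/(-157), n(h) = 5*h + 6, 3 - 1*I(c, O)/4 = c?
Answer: -2124386/157 ≈ -13531.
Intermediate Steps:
I(c, O) = 12 - 4*c
n(h) = 6 + 5*h
a(d) = -d/157 (a(d) = d*(-1/157) = -d/157)
(n(I(1, 1)) + a(19)) - 13577 = ((6 + 5*(12 - 4*1)) - 1/157*19) - 13577 = ((6 + 5*(12 - 4)) - 19/157) - 13577 = ((6 + 5*8) - 19/157) - 13577 = ((6 + 40) - 19/157) - 13577 = (46 - 19/157) - 13577 = 7203/157 - 13577 = -2124386/157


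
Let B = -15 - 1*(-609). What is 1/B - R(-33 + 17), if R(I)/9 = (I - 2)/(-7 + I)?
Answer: -96205/13662 ≈ -7.0418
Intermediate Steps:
B = 594 (B = -15 + 609 = 594)
R(I) = 9*(-2 + I)/(-7 + I) (R(I) = 9*((I - 2)/(-7 + I)) = 9*((-2 + I)/(-7 + I)) = 9*(-2 + I)/(-7 + I))
1/B - R(-33 + 17) = 1/594 - 9*(-2 + (-33 + 17))/(-7 + (-33 + 17)) = 1/594 - 9*(-2 - 16)/(-7 - 16) = 1/594 - 9*(-18)/(-23) = 1/594 - 9*(-1)*(-18)/23 = 1/594 - 1*162/23 = 1/594 - 162/23 = -96205/13662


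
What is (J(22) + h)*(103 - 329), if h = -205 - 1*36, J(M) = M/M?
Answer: 54240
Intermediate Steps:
J(M) = 1
h = -241 (h = -205 - 36 = -241)
(J(22) + h)*(103 - 329) = (1 - 241)*(103 - 329) = -240*(-226) = 54240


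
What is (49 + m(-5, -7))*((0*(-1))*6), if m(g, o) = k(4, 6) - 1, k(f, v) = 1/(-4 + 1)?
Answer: 0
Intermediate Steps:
k(f, v) = -1/3 (k(f, v) = 1/(-3) = -1/3)
m(g, o) = -4/3 (m(g, o) = -1/3 - 1 = -4/3)
(49 + m(-5, -7))*((0*(-1))*6) = (49 - 4/3)*((0*(-1))*6) = 143*(0*6)/3 = (143/3)*0 = 0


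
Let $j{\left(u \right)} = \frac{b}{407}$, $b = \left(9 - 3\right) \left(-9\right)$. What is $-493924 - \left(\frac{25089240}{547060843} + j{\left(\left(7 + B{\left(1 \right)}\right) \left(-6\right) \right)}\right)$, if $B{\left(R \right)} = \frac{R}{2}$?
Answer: $- \frac{109974017955933482}{222653763101} \approx -4.9392 \cdot 10^{5}$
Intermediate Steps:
$B{\left(R \right)} = \frac{R}{2}$ ($B{\left(R \right)} = R \frac{1}{2} = \frac{R}{2}$)
$b = -54$ ($b = 6 \left(-9\right) = -54$)
$j{\left(u \right)} = - \frac{54}{407}$
$-493924 - \left(\frac{25089240}{547060843} + j{\left(\left(7 + B{\left(1 \right)}\right) \left(-6\right) \right)}\right) = -493924 - - \frac{19329964842}{222653763101} = -493924 + \left(\left(\left(-32691\right) \left(- \frac{1}{17983}\right) - \frac{56697}{30421}\right) + \frac{54}{407}\right) = -493924 + \left(\left(\frac{32691}{17983} - \frac{56697}{30421}\right) + \frac{54}{407}\right) = -493924 + \left(- \frac{25089240}{547060843} + \frac{54}{407}\right) = -493924 + \frac{19329964842}{222653763101} = - \frac{109974017955933482}{222653763101}$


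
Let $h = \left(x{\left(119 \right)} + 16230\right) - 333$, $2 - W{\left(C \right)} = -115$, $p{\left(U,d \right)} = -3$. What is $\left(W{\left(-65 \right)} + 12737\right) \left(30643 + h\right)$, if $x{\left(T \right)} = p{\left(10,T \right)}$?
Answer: $598186598$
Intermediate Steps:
$x{\left(T \right)} = -3$
$W{\left(C \right)} = 117$ ($W{\left(C \right)} = 2 - -115 = 2 + 115 = 117$)
$h = 15894$ ($h = \left(-3 + 16230\right) - 333 = 16227 - 333 = 15894$)
$\left(W{\left(-65 \right)} + 12737\right) \left(30643 + h\right) = \left(117 + 12737\right) \left(30643 + 15894\right) = 12854 \cdot 46537 = 598186598$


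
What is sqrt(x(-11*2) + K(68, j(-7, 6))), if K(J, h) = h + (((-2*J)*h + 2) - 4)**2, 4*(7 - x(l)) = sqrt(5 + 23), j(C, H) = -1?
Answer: sqrt(71848 - 2*sqrt(7))/2 ≈ 134.02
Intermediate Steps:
x(l) = 7 - sqrt(7)/2 (x(l) = 7 - sqrt(5 + 23)/4 = 7 - sqrt(7)/2)
K(J, h) = h + (-2 - 2*J*h)**2 (K(J, h) = h + ((-2*J*h + 2) - 4)**2 = h + ((2 - 2*J*h) - 4)**2 = h + (-2 - 2*J*h)**2)
sqrt(x(-11*2) + K(68, j(-7, 6))) = sqrt((7 - sqrt(7)/2) + (-1 + 4*(1 + 68*(-1))**2)) = sqrt((7 - sqrt(7)/2) + (-1 + 4*(1 - 68)**2)) = sqrt((7 - sqrt(7)/2) + (-1 + 4*(-67)**2)) = sqrt((7 - sqrt(7)/2) + (-1 + 4*4489)) = sqrt((7 - sqrt(7)/2) + (-1 + 17956)) = sqrt((7 - sqrt(7)/2) + 17955) = sqrt(17962 - sqrt(7)/2)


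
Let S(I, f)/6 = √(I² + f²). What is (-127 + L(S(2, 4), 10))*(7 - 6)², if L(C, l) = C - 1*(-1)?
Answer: -126 + 12*√5 ≈ -99.167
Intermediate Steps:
S(I, f) = 6*√(I² + f²)
L(C, l) = 1 + C (L(C, l) = C + 1 = 1 + C)
(-127 + L(S(2, 4), 10))*(7 - 6)² = (-127 + (1 + 6*√(2² + 4²)))*(7 - 6)² = (-127 + (1 + 6*√(4 + 16)))*1² = (-127 + (1 + 6*√20))*1 = (-127 + (1 + 6*(2*√5)))*1 = (-127 + (1 + 12*√5))*1 = (-126 + 12*√5)*1 = -126 + 12*√5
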